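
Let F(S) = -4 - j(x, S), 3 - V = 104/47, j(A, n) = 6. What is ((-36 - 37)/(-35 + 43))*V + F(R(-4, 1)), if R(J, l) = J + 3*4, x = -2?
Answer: -6461/376 ≈ -17.184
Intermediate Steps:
R(J, l) = 12 + J (R(J, l) = J + 12 = 12 + J)
V = 37/47 (V = 3 - 104/47 = 37/47 ≈ 0.78723)
F(S) = -10 (F(S) = -4 - 1*6 = -4 - 6 = -10)
((-36 - 37)/(-35 + 43))*V + F(R(-4, 1)) = ((-36 - 37)/(-35 + 43))*(37/47) - 10 = -73/8*(37/47) - 10 = -73*⅛*(37/47) - 10 = -73/8*37/47 - 10 = -2701/376 - 10 = -6461/376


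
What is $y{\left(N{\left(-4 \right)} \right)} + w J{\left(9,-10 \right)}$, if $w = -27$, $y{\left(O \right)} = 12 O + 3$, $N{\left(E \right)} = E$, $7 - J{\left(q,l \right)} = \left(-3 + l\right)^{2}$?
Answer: $4329$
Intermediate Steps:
$J{\left(q,l \right)} = 7 - \left(-3 + l\right)^{2}$
$y{\left(O \right)} = 3 + 12 O$
$y{\left(N{\left(-4 \right)} \right)} + w J{\left(9,-10 \right)} = \left(3 + 12 \left(-4\right)\right) - 27 \left(7 - \left(-3 - 10\right)^{2}\right) = \left(3 - 48\right) - 27 \left(7 - \left(-13\right)^{2}\right) = -45 - 27 \left(7 - 169\right) = -45 - -4374 = -45 + 4374 = 4329$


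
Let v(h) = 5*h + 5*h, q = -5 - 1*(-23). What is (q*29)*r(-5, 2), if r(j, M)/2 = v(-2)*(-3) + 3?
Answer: 65772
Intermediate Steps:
q = 18 (q = -5 + 23 = 18)
v(h) = 10*h
r(j, M) = 126 (r(j, M) = 2*((10*(-2))*(-3) + 3) = 2*(-20*(-3) + 3) = 2*(60 + 3) = 2*63 = 126)
(q*29)*r(-5, 2) = (18*29)*126 = 522*126 = 65772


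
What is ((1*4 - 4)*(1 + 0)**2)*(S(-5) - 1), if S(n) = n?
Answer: 0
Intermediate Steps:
((1*4 - 4)*(1 + 0)**2)*(S(-5) - 1) = ((1*4 - 4)*(1 + 0)**2)*(-5 - 1) = ((4 - 4)*1**2)*(-6) = (0*1)*(-6) = 0*(-6) = 0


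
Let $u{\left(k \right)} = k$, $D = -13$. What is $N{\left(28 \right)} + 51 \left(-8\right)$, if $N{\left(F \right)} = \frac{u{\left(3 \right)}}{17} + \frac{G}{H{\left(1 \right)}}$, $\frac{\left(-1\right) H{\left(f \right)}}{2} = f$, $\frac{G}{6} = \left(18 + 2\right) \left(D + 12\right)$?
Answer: $- \frac{5913}{17} \approx -347.82$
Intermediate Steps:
$G = -120$ ($G = 6 \left(18 + 2\right) \left(-13 + 12\right) = 6 \cdot 20 \left(-1\right) = 6 \left(-20\right) = -120$)
$H{\left(f \right)} = - 2 f$
$N{\left(F \right)} = \frac{1023}{17}$ ($N{\left(F \right)} = \frac{3}{17} - \frac{120}{\left(-2\right) 1} = 3 \cdot \frac{1}{17} - \frac{120}{-2} = \frac{3}{17} - -60 = \frac{3}{17} + 60 = \frac{1023}{17}$)
$N{\left(28 \right)} + 51 \left(-8\right) = \frac{1023}{17} + 51 \left(-8\right) = \frac{1023}{17} - 408 = - \frac{5913}{17}$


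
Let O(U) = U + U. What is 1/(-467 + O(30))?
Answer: -1/407 ≈ -0.0024570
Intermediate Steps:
O(U) = 2*U
1/(-467 + O(30)) = 1/(-467 + 2*30) = 1/(-467 + 60) = 1/(-407) = -1/407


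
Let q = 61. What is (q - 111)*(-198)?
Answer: 9900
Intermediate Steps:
(q - 111)*(-198) = (61 - 111)*(-198) = -50*(-198) = 9900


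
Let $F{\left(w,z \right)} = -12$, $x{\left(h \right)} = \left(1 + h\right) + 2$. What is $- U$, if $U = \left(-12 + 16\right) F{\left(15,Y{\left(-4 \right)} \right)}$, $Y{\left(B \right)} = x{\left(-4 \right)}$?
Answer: $48$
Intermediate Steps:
$x{\left(h \right)} = 3 + h$
$Y{\left(B \right)} = -1$ ($Y{\left(B \right)} = 3 - 4 = -1$)
$U = -48$ ($U = \left(-12 + 16\right) \left(-12\right) = 4 \left(-12\right) = -48$)
$- U = \left(-1\right) \left(-48\right) = 48$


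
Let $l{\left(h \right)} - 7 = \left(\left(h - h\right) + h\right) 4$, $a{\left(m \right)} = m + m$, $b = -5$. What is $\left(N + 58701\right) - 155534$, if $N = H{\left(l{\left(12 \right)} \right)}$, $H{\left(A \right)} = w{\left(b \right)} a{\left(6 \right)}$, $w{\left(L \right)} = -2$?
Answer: $-96857$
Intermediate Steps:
$a{\left(m \right)} = 2 m$
$l{\left(h \right)} = 7 + 4 h$ ($l{\left(h \right)} = 7 + \left(\left(h - h\right) + h\right) 4 = 7 + \left(0 + h\right) 4 = 7 + h 4 = 7 + 4 h$)
$H{\left(A \right)} = -24$ ($H{\left(A \right)} = - 2 \cdot 2 \cdot 6 = \left(-2\right) 12 = -24$)
$N = -24$
$\left(N + 58701\right) - 155534 = \left(-24 + 58701\right) - 155534 = 58677 - 155534 = -96857$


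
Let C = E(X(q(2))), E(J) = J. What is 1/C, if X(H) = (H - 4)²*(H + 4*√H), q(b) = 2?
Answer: -1/56 + √2/28 ≈ 0.032650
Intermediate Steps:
X(H) = (-4 + H)²*(H + 4*√H)
C = 8 + 16*√2 (C = (-4 + 2)²*(2 + 4*√2) = (-2)²*(2 + 4*√2) = 4*(2 + 4*√2) = 8 + 16*√2 ≈ 30.627)
1/C = 1/(8 + 16*√2)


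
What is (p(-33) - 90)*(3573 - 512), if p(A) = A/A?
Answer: -272429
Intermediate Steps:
p(A) = 1
(p(-33) - 90)*(3573 - 512) = (1 - 90)*(3573 - 512) = -89*3061 = -272429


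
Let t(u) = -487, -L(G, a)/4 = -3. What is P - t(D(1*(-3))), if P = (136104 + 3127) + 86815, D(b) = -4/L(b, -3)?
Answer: 226533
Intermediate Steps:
L(G, a) = 12 (L(G, a) = -4*(-3) = 12)
D(b) = -⅓ (D(b) = -4/12 = -4*1/12 = -⅓)
P = 226046 (P = 139231 + 86815 = 226046)
P - t(D(1*(-3))) = 226046 - 1*(-487) = 226046 + 487 = 226533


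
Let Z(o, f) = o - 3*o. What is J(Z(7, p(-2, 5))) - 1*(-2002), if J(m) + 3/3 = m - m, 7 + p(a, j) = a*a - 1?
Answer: 2001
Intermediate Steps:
p(a, j) = -8 + a² (p(a, j) = -7 + (a*a - 1) = -7 + (a² - 1) = -7 + (-1 + a²) = -8 + a²)
Z(o, f) = -2*o
J(m) = -1 (J(m) = -1 + (m - m) = -1 + 0 = -1)
J(Z(7, p(-2, 5))) - 1*(-2002) = -1 - 1*(-2002) = -1 + 2002 = 2001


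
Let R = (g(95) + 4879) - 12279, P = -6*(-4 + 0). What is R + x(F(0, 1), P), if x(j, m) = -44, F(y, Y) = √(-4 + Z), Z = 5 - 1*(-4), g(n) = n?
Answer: -7349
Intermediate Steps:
Z = 9 (Z = 5 + 4 = 9)
F(y, Y) = √5 (F(y, Y) = √(-4 + 9) = √5)
P = 24 (P = -6*(-4) = 24)
R = -7305 (R = (95 + 4879) - 12279 = 4974 - 12279 = -7305)
R + x(F(0, 1), P) = -7305 - 44 = -7349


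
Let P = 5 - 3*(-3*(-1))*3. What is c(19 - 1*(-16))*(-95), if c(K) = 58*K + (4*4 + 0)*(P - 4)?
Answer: -153330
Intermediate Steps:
P = -22 (P = 5 - 9*3 = 5 - 3*9 = 5 - 27 = -22)
c(K) = -416 + 58*K (c(K) = 58*K + (4*4 + 0)*(-22 - 4) = 58*K + (16 + 0)*(-26) = 58*K + 16*(-26) = 58*K - 416 = -416 + 58*K)
c(19 - 1*(-16))*(-95) = (-416 + 58*(19 - 1*(-16)))*(-95) = (-416 + 58*(19 + 16))*(-95) = (-416 + 58*35)*(-95) = (-416 + 2030)*(-95) = 1614*(-95) = -153330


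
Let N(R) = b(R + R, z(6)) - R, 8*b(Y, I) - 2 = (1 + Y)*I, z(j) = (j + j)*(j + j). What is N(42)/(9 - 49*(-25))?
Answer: 5953/4936 ≈ 1.2060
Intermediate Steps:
z(j) = 4*j² (z(j) = (2*j)*(2*j) = 4*j²)
b(Y, I) = ¼ + I*(1 + Y)/8 (b(Y, I) = ¼ + ((1 + Y)*I)/8 = ¼ + (I*(1 + Y))/8 = ¼ + I*(1 + Y)/8)
N(R) = 73/4 + 35*R (N(R) = (¼ + (4*6²)/8 + (4*6²)*(R + R)/8) - R = (¼ + (4*36)/8 + (4*36)*(2*R)/8) - R = (¼ + (⅛)*144 + (⅛)*144*(2*R)) - R = (¼ + 18 + 36*R) - R = (73/4 + 36*R) - R = 73/4 + 35*R)
N(42)/(9 - 49*(-25)) = (73/4 + 35*42)/(9 - 49*(-25)) = (73/4 + 1470)/(9 + 1225) = (5953/4)/1234 = (5953/4)*(1/1234) = 5953/4936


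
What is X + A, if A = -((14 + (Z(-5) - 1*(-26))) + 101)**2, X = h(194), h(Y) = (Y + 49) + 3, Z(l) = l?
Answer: -18250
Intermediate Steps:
h(Y) = 52 + Y (h(Y) = (49 + Y) + 3 = 52 + Y)
X = 246 (X = 52 + 194 = 246)
A = -18496 (A = -((14 + (-5 - 1*(-26))) + 101)**2 = -((14 + (-5 + 26)) + 101)**2 = -((14 + 21) + 101)**2 = -(35 + 101)**2 = -1*136**2 = -1*18496 = -18496)
X + A = 246 - 18496 = -18250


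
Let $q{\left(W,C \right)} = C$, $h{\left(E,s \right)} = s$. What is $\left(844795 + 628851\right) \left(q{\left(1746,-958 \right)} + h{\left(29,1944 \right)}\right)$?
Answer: $1453014956$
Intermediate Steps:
$\left(844795 + 628851\right) \left(q{\left(1746,-958 \right)} + h{\left(29,1944 \right)}\right) = \left(844795 + 628851\right) \left(-958 + 1944\right) = 1473646 \cdot 986 = 1453014956$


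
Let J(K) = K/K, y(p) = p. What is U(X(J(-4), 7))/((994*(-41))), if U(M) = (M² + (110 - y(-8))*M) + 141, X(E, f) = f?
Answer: -508/20377 ≈ -0.024930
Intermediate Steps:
J(K) = 1
U(M) = 141 + M² + 118*M (U(M) = (M² + (110 - 1*(-8))*M) + 141 = (M² + (110 + 8)*M) + 141 = (M² + 118*M) + 141 = 141 + M² + 118*M)
U(X(J(-4), 7))/((994*(-41))) = (141 + 7² + 118*7)/((994*(-41))) = (141 + 49 + 826)/(-40754) = 1016*(-1/40754) = -508/20377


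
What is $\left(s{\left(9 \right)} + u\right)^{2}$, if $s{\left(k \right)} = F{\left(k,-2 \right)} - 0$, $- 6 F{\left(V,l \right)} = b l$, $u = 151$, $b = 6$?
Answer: $23409$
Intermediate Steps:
$F{\left(V,l \right)} = - l$ ($F{\left(V,l \right)} = - \frac{6 l}{6} = - l$)
$s{\left(k \right)} = 2$ ($s{\left(k \right)} = \left(-1\right) \left(-2\right) - 0 = 2 + 0 = 2$)
$\left(s{\left(9 \right)} + u\right)^{2} = \left(2 + 151\right)^{2} = 153^{2} = 23409$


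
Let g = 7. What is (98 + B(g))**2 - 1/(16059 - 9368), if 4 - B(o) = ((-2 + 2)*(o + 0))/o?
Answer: 69613163/6691 ≈ 10404.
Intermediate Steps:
B(o) = 4 (B(o) = 4 - (-2 + 2)*(o + 0)/o = 4 - 0*o/o = 4 - 0/o = 4 - 1*0 = 4 + 0 = 4)
(98 + B(g))**2 - 1/(16059 - 9368) = (98 + 4)**2 - 1/(16059 - 9368) = 102**2 - 1/6691 = 10404 - 1*1/6691 = 10404 - 1/6691 = 69613163/6691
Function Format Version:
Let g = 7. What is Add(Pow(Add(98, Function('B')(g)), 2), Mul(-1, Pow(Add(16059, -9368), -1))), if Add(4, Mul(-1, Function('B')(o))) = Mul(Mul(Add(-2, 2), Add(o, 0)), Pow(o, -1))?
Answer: Rational(69613163, 6691) ≈ 10404.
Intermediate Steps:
Function('B')(o) = 4 (Function('B')(o) = Add(4, Mul(-1, Mul(Mul(Add(-2, 2), Add(o, 0)), Pow(o, -1)))) = Add(4, Mul(-1, Mul(Mul(0, o), Pow(o, -1)))) = Add(4, Mul(-1, Mul(0, Pow(o, -1)))) = Add(4, Mul(-1, 0)) = Add(4, 0) = 4)
Add(Pow(Add(98, Function('B')(g)), 2), Mul(-1, Pow(Add(16059, -9368), -1))) = Add(Pow(Add(98, 4), 2), Mul(-1, Pow(Add(16059, -9368), -1))) = Add(Pow(102, 2), Mul(-1, Pow(6691, -1))) = Add(10404, Mul(-1, Rational(1, 6691))) = Add(10404, Rational(-1, 6691)) = Rational(69613163, 6691)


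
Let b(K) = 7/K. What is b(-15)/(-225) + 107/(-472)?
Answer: -357821/1593000 ≈ -0.22462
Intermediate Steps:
b(-15)/(-225) + 107/(-472) = (7/(-15))/(-225) + 107/(-472) = (7*(-1/15))*(-1/225) + 107*(-1/472) = -7/15*(-1/225) - 107/472 = 7/3375 - 107/472 = -357821/1593000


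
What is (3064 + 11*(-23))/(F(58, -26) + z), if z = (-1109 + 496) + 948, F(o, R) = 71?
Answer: 2811/406 ≈ 6.9236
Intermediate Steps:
z = 335 (z = -613 + 948 = 335)
(3064 + 11*(-23))/(F(58, -26) + z) = (3064 + 11*(-23))/(71 + 335) = (3064 - 253)/406 = 2811*(1/406) = 2811/406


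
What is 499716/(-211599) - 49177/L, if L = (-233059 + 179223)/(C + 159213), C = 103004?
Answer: 101057474473645/421912732 ≈ 2.3952e+5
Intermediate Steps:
L = -53836/262217 (L = (-233059 + 179223)/(103004 + 159213) = -53836/262217 ≈ -0.20531)
499716/(-211599) - 49177/L = 499716/(-211599) - 49177/(-53836/262217) = 499716*(-1/211599) - 49177*(-262217/53836) = -18508/7837 + 12895045409/53836 = 101057474473645/421912732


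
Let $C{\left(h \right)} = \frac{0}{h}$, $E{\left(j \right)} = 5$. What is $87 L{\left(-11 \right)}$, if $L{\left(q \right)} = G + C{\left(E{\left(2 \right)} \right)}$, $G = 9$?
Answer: $783$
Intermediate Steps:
$C{\left(h \right)} = 0$
$L{\left(q \right)} = 9$ ($L{\left(q \right)} = 9 + 0 = 9$)
$87 L{\left(-11 \right)} = 87 \cdot 9 = 783$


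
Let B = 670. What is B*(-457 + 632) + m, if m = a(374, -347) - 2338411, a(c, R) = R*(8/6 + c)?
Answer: -7054205/3 ≈ -2.3514e+6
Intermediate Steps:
a(c, R) = R*(4/3 + c) (a(c, R) = R*(8*(⅙) + c) = R*(4/3 + c))
m = -7405955/3 (m = (⅓)*(-347)*(4 + 3*374) - 2338411 = (⅓)*(-347)*(4 + 1122) - 2338411 = (⅓)*(-347)*1126 - 2338411 = -390722/3 - 2338411 = -7405955/3 ≈ -2.4687e+6)
B*(-457 + 632) + m = 670*(-457 + 632) - 7405955/3 = 670*175 - 7405955/3 = 117250 - 7405955/3 = -7054205/3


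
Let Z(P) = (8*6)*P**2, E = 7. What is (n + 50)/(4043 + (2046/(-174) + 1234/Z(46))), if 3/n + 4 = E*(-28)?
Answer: 141566748/11417254225 ≈ 0.012399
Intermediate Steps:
n = -3/200 (n = 3/(-4 + 7*(-28)) = 3/(-4 - 196) = 3/(-200) = 3*(-1/200) = -3/200 ≈ -0.015000)
Z(P) = 48*P**2
(n + 50)/(4043 + (2046/(-174) + 1234/Z(46))) = (-3/200 + 50)/(4043 + (2046/(-174) + 1234/((48*46**2)))) = 9997/(200*(4043 + (2046*(-1/174) + 1234/((48*2116))))) = 9997/(200*(4043 + (-341/29 + 1234/101568))) = 9997/(200*(4043 + (-341/29 + 1234*(1/101568)))) = 9997/(200*(4043 + (-341/29 + 617/50784))) = 9997/(200*(4043 - 17299451/1472736)) = 9997/(200*(5936972197/1472736)) = (9997/200)*(1472736/5936972197) = 141566748/11417254225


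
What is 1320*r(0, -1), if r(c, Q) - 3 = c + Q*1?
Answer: 2640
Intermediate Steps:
r(c, Q) = 3 + Q + c (r(c, Q) = 3 + (c + Q*1) = 3 + (c + Q) = 3 + (Q + c) = 3 + Q + c)
1320*r(0, -1) = 1320*(3 - 1 + 0) = 1320*2 = 2640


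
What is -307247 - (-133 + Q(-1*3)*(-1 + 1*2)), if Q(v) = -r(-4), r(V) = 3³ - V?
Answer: -307083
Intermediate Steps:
r(V) = 27 - V
Q(v) = -31 (Q(v) = -(27 - 1*(-4)) = -(27 + 4) = -1*31 = -31)
-307247 - (-133 + Q(-1*3)*(-1 + 1*2)) = -307247 - (-133 - 31*(-1 + 1*2)) = -307247 - (-133 - 31*(-1 + 2)) = -307247 - (-133 - 31*1) = -307247 - (-133 - 31) = -307247 - 1*(-164) = -307247 + 164 = -307083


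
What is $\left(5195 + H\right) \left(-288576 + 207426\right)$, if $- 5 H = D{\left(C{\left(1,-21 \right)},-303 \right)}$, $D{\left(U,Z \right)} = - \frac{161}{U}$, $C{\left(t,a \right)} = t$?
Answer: $-424187280$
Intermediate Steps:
$H = \frac{161}{5}$ ($H = - \frac{\left(-161\right) 1^{-1}}{5} = - \frac{\left(-161\right) 1}{5} = \left(- \frac{1}{5}\right) \left(-161\right) = \frac{161}{5} \approx 32.2$)
$\left(5195 + H\right) \left(-288576 + 207426\right) = \left(5195 + \frac{161}{5}\right) \left(-288576 + 207426\right) = \frac{26136}{5} \left(-81150\right) = -424187280$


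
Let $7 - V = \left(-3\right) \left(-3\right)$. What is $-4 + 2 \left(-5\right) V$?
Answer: $16$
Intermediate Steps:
$V = -2$ ($V = 7 - \left(-3\right) \left(-3\right) = 7 - 9 = -2$)
$-4 + 2 \left(-5\right) V = -4 + 2 \left(-5\right) \left(-2\right) = -4 - -20 = -4 + 20 = 16$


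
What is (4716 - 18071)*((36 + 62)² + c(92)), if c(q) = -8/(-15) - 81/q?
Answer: -35398872511/276 ≈ -1.2826e+8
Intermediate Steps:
c(q) = 8/15 - 81/q (c(q) = -8*(-1/15) - 81/q = 8/15 - 81/q)
(4716 - 18071)*((36 + 62)² + c(92)) = (4716 - 18071)*((36 + 62)² + (8/15 - 81/92)) = -13355*(98² + (8/15 - 81*1/92)) = -13355*(9604 + (8/15 - 81/92)) = -13355*(9604 - 479/1380) = -13355*13253041/1380 = -35398872511/276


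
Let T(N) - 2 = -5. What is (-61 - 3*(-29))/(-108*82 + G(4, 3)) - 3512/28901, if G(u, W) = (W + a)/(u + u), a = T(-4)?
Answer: -15926849/127973628 ≈ -0.12445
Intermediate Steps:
T(N) = -3 (T(N) = 2 - 5 = -3)
a = -3
G(u, W) = (-3 + W)/(2*u) (G(u, W) = (W - 3)/(u + u) = (-3 + W)/((2*u)) = (-3 + W)*(1/(2*u)) = (-3 + W)/(2*u))
(-61 - 3*(-29))/(-108*82 + G(4, 3)) - 3512/28901 = (-61 - 3*(-29))/(-108*82 + (½)*(-3 + 3)/4) - 3512/28901 = (-61 + 87)/(-8856 + (½)*(¼)*0) - 3512*1/28901 = 26/(-8856 + 0) - 3512/28901 = 26/(-8856) - 3512/28901 = 26*(-1/8856) - 3512/28901 = -13/4428 - 3512/28901 = -15926849/127973628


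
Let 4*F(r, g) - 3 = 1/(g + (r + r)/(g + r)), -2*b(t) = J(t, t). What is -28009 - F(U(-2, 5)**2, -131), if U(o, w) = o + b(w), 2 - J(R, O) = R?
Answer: -3838175781/137030 ≈ -28010.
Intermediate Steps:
J(R, O) = 2 - R
b(t) = -1 + t/2 (b(t) = -(2 - t)/2 = -1 + t/2)
U(o, w) = -1 + o + w/2 (U(o, w) = o + (-1 + w/2) = -1 + o + w/2)
F(r, g) = 3/4 + 1/(4*(g + 2*r/(g + r))) (F(r, g) = 3/4 + 1/(4*(g + (r + r)/(g + r))) = 3/4 + 1/(4*(g + (2*r)/(g + r))) = 3/4 + 1/(4*(g + 2*r/(g + r))))
-28009 - F(U(-2, 5)**2, -131) = -28009 - (-131 + 3*(-131)**2 + 7*(-1 - 2 + (1/2)*5)**2 + 3*(-131)*(-1 - 2 + (1/2)*5)**2)/(4*((-131)**2 + 2*(-1 - 2 + (1/2)*5)**2 - 131*(-1 - 2 + (1/2)*5)**2)) = -28009 - (-131 + 3*17161 + 7*(-1 - 2 + 5/2)**2 + 3*(-131)*(-1 - 2 + 5/2)**2)/(4*(17161 + 2*(-1 - 2 + 5/2)**2 - 131*(-1 - 2 + 5/2)**2)) = -28009 - (-131 + 51483 + 7*(-1/2)**2 + 3*(-131)*(-1/2)**2)/(4*(17161 + 2*(-1/2)**2 - 131*(-1/2)**2)) = -28009 - (-131 + 51483 + 7*(1/4) + 3*(-131)*(1/4))/(4*(17161 + 2*(1/4) - 131*1/4)) = -28009 - (-131 + 51483 + 7/4 - 393/4)/(4*(17161 + 1/2 - 131/4)) = -28009 - 102511/(4*68515/4*2) = -28009 - 4*102511/(4*68515*2) = -28009 - 1*102511/137030 = -28009 - 102511/137030 = -3838175781/137030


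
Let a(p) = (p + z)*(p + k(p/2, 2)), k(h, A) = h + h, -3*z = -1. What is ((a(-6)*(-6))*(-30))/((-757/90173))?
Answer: -1103717520/757 ≈ -1.4580e+6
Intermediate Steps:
z = ⅓ (z = -⅓*(-1) = ⅓ ≈ 0.33333)
k(h, A) = 2*h
a(p) = 2*p*(⅓ + p) (a(p) = (p + ⅓)*(p + 2*(p/2)) = (⅓ + p)*(p + 2*(p*(½))) = (⅓ + p)*(p + 2*(p/2)) = (⅓ + p)*(p + p) = (⅓ + p)*(2*p) = 2*p*(⅓ + p))
((a(-6)*(-6))*(-30))/((-757/90173)) = ((((⅔)*(-6)*(1 + 3*(-6)))*(-6))*(-30))/((-757/90173)) = ((((⅔)*(-6)*(1 - 18))*(-6))*(-30))/((-757*1/90173)) = ((((⅔)*(-6)*(-17))*(-6))*(-30))/(-757/90173) = ((68*(-6))*(-30))*(-90173/757) = -408*(-30)*(-90173/757) = 12240*(-90173/757) = -1103717520/757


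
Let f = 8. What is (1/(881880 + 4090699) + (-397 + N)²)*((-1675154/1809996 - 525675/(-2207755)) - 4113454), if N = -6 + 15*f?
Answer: -327310378740458481443253543974/993528175940892471 ≈ -3.2944e+11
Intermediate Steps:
N = 114 (N = -6 + 15*8 = -6 + 120 = 114)
(1/(881880 + 4090699) + (-397 + N)²)*((-1675154/1809996 - 525675/(-2207755)) - 4113454) = (1/(881880 + 4090699) + (-397 + 114)²)*((-1675154/1809996 - 525675/(-2207755)) - 4113454) = (1/4972579 + (-283)²)*((-1675154*1/1809996 - 525675*(-1/2207755)) - 4113454) = (1/4972579 + 80089)*((-837577/904998 + 105135/441551) - 4113454) = 398248879532*(-274685997197/399602771898 - 4113454)/4972579 = (398248879532/4972579)*(-1643747895160912889/399602771898) = -327310378740458481443253543974/993528175940892471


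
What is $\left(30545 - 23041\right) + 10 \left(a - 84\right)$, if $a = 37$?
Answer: $7034$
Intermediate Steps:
$\left(30545 - 23041\right) + 10 \left(a - 84\right) = \left(30545 - 23041\right) + 10 \left(37 - 84\right) = 7504 + 10 \left(-47\right) = 7504 - 470 = 7034$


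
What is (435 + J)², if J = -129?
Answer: 93636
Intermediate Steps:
(435 + J)² = (435 - 129)² = 306² = 93636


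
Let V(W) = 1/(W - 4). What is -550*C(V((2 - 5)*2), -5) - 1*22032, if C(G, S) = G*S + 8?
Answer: -26707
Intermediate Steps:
V(W) = 1/(-4 + W)
C(G, S) = 8 + G*S
-550*C(V((2 - 5)*2), -5) - 1*22032 = -550*(8 - 5/(-4 + (2 - 5)*2)) - 1*22032 = -550*(8 - 5/(-4 - 3*2)) - 22032 = -550*(8 - 5/(-4 - 6)) - 22032 = -550*(8 - 5/(-10)) - 22032 = -550*(8 - ⅒*(-5)) - 22032 = -550*(8 + ½) - 22032 = -550*17/2 - 22032 = -4675 - 22032 = -26707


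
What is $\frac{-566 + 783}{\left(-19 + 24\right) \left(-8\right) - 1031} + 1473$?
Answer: $\frac{225338}{153} \approx 1472.8$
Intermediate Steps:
$\frac{-566 + 783}{\left(-19 + 24\right) \left(-8\right) - 1031} + 1473 = \frac{217}{5 \left(-8\right) - 1031} + 1473 = \frac{217}{-40 - 1031} + 1473 = \frac{217}{-1071} + 1473 = 217 \left(- \frac{1}{1071}\right) + 1473 = - \frac{31}{153} + 1473 = \frac{225338}{153}$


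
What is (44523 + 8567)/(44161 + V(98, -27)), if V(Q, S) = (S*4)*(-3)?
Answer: 10618/8897 ≈ 1.1934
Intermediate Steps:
V(Q, S) = -12*S (V(Q, S) = (4*S)*(-3) = -12*S)
(44523 + 8567)/(44161 + V(98, -27)) = (44523 + 8567)/(44161 - 12*(-27)) = 53090/(44161 + 324) = 53090/44485 = 53090*(1/44485) = 10618/8897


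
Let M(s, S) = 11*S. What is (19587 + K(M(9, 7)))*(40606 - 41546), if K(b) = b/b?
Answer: -18412720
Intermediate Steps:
K(b) = 1
(19587 + K(M(9, 7)))*(40606 - 41546) = (19587 + 1)*(40606 - 41546) = 19588*(-940) = -18412720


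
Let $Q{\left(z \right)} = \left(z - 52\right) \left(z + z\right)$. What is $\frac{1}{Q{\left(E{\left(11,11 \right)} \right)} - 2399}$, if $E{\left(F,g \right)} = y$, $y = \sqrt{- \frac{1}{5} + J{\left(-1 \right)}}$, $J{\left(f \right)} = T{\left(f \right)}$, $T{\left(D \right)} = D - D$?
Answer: $\frac{5 i}{- 11997 i + 104 \sqrt{5}} \approx -0.00041661 + 8.0757 \cdot 10^{-6} i$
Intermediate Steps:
$T{\left(D \right)} = 0$
$J{\left(f \right)} = 0$
$y = \frac{i \sqrt{5}}{5}$ ($y = \sqrt{- \frac{1}{5} + 0} = \sqrt{- \frac{1}{5}} = \frac{i \sqrt{5}}{5} \approx 0.44721 i$)
$E{\left(F,g \right)} = \frac{i \sqrt{5}}{5}$
$Q{\left(z \right)} = 2 z \left(-52 + z\right)$ ($Q{\left(z \right)} = \left(-52 + z\right) 2 z = 2 z \left(-52 + z\right)$)
$\frac{1}{Q{\left(E{\left(11,11 \right)} \right)} - 2399} = \frac{1}{2 \frac{i \sqrt{5}}{5} \left(-52 + \frac{i \sqrt{5}}{5}\right) - 2399} = \frac{1}{\frac{2 i \sqrt{5} \left(-52 + \frac{i \sqrt{5}}{5}\right)}{5} - 2399} = \frac{1}{-2399 + \frac{2 i \sqrt{5} \left(-52 + \frac{i \sqrt{5}}{5}\right)}{5}}$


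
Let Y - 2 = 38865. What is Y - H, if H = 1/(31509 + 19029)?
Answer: 1964260445/50538 ≈ 38867.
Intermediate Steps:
H = 1/50538 ≈ 1.9787e-5
Y = 38867 (Y = 2 + 38865 = 38867)
Y - H = 38867 - 1*1/50538 = 38867 - 1/50538 = 1964260445/50538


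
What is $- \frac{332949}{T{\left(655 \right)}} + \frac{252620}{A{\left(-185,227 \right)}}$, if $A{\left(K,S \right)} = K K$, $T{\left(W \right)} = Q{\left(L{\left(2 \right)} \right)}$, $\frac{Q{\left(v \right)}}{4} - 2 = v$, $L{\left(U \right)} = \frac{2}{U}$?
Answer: $- \frac{759476539}{27380} \approx -27738.0$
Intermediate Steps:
$Q{\left(v \right)} = 8 + 4 v$
$T{\left(W \right)} = 12$ ($T{\left(W \right)} = 8 + 4 \cdot \frac{2}{2} = 8 + 4 \cdot 2 \cdot \frac{1}{2} = 8 + 4 \cdot 1 = 8 + 4 = 12$)
$A{\left(K,S \right)} = K^{2}$
$- \frac{332949}{T{\left(655 \right)}} + \frac{252620}{A{\left(-185,227 \right)}} = - \frac{332949}{12} + \frac{252620}{\left(-185\right)^{2}} = \left(-332949\right) \frac{1}{12} + \frac{252620}{34225} = - \frac{110983}{4} + 252620 \cdot \frac{1}{34225} = - \frac{110983}{4} + \frac{50524}{6845} = - \frac{759476539}{27380}$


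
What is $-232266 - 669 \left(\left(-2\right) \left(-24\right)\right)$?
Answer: $-264378$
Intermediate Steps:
$-232266 - 669 \left(\left(-2\right) \left(-24\right)\right) = -232266 - 32112 = -264378$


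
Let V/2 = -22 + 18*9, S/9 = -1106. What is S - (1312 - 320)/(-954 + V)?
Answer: -3354002/337 ≈ -9952.5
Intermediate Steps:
S = -9954 (S = 9*(-1106) = -9954)
V = 280 (V = 2*(-22 + 18*9) = 2*(-22 + 162) = 2*140 = 280)
S - (1312 - 320)/(-954 + V) = -9954 - (1312 - 320)/(-954 + 280) = -9954 - 992/(-674) = -9954 - 992*(-1)/674 = -9954 - 1*(-496/337) = -9954 + 496/337 = -3354002/337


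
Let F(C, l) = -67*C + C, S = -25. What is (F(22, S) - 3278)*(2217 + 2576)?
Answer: -22670890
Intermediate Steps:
F(C, l) = -66*C
(F(22, S) - 3278)*(2217 + 2576) = (-66*22 - 3278)*(2217 + 2576) = (-1452 - 3278)*4793 = -4730*4793 = -22670890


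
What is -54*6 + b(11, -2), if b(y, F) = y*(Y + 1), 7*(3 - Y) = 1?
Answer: -1971/7 ≈ -281.57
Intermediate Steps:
Y = 20/7 (Y = 3 - ⅐*1 = 3 - ⅐ = 20/7 ≈ 2.8571)
b(y, F) = 27*y/7 (b(y, F) = y*(20/7 + 1) = y*(27/7) = 27*y/7)
-54*6 + b(11, -2) = -54*6 + (27/7)*11 = -324 + 297/7 = -1971/7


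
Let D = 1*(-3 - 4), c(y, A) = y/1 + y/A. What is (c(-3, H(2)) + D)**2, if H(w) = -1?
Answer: 49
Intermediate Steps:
c(y, A) = y + y/A (c(y, A) = y*1 + y/A = y + y/A)
D = -7 (D = 1*(-7) = -7)
(c(-3, H(2)) + D)**2 = ((-3 - 3/(-1)) - 7)**2 = ((-3 - 3*(-1)) - 7)**2 = ((-3 + 3) - 7)**2 = (0 - 7)**2 = (-7)**2 = 49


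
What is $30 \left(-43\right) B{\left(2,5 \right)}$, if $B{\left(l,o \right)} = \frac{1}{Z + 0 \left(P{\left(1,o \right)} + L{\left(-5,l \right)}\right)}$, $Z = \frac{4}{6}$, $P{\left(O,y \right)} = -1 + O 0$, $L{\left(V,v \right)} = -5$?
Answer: $-1935$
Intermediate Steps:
$P{\left(O,y \right)} = -1$ ($P{\left(O,y \right)} = -1 + 0 = -1$)
$Z = \frac{2}{3}$ ($Z = 4 \cdot \frac{1}{6} = \frac{2}{3} \approx 0.66667$)
$B{\left(l,o \right)} = \frac{3}{2}$ ($B{\left(l,o \right)} = \frac{1}{\frac{2}{3} + 0 \left(-1 - 5\right)} = \frac{1}{\frac{2}{3} + 0 \left(-6\right)} = \frac{1}{\frac{2}{3} + 0} = \frac{1}{\frac{2}{3}} = \frac{3}{2}$)
$30 \left(-43\right) B{\left(2,5 \right)} = 30 \left(-43\right) \frac{3}{2} = \left(-1290\right) \frac{3}{2} = -1935$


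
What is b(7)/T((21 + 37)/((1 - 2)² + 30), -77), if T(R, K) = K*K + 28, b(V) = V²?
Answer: 7/851 ≈ 0.0082256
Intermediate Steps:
T(R, K) = 28 + K² (T(R, K) = K² + 28 = 28 + K²)
b(7)/T((21 + 37)/((1 - 2)² + 30), -77) = 7²/(28 + (-77)²) = 49/(28 + 5929) = 49/5957 = 49*(1/5957) = 7/851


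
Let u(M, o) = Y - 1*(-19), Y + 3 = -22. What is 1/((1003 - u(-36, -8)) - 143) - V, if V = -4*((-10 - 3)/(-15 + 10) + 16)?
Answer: 322157/4330 ≈ 74.401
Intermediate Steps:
Y = -25 (Y = -3 - 22 = -25)
u(M, o) = -6 (u(M, o) = -25 - 1*(-19) = -25 + 19 = -6)
V = -372/5 (V = -4*(-13/(-5) + 16) = -4*(-13*(-1/5) + 16) = -4*(13/5 + 16) = -4*93/5 = -372/5 ≈ -74.400)
1/((1003 - u(-36, -8)) - 143) - V = 1/((1003 - 1*(-6)) - 143) - 1*(-372/5) = 1/((1003 + 6) - 143) + 372/5 = 1/(1009 - 143) + 372/5 = 1/866 + 372/5 = 322157/4330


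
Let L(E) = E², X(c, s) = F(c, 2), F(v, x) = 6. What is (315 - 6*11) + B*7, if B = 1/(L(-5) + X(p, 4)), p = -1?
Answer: 7726/31 ≈ 249.23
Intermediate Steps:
X(c, s) = 6
B = 1/31 (B = 1/((-5)² + 6) = 1/(25 + 6) = 1/31 ≈ 0.032258)
(315 - 6*11) + B*7 = (315 - 6*11) + (1/31)*7 = (315 - 66) + 7/31 = 249 + 7/31 = 7726/31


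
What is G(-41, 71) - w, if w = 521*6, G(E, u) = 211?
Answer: -2915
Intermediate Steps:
w = 3126
G(-41, 71) - w = 211 - 1*3126 = 211 - 3126 = -2915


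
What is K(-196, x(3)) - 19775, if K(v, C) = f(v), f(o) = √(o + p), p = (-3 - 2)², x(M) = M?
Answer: -19775 + 3*I*√19 ≈ -19775.0 + 13.077*I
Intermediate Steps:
p = 25 (p = (-5)² = 25)
f(o) = √(25 + o) (f(o) = √(o + 25) = √(25 + o))
K(v, C) = √(25 + v)
K(-196, x(3)) - 19775 = √(25 - 196) - 19775 = √(-171) - 19775 = 3*I*√19 - 19775 = -19775 + 3*I*√19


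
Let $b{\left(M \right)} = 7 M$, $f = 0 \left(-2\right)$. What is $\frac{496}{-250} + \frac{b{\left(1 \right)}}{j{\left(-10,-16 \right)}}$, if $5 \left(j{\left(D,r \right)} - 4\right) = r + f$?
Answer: $\frac{3383}{500} \approx 6.766$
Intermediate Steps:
$f = 0$
$j{\left(D,r \right)} = 4 + \frac{r}{5}$ ($j{\left(D,r \right)} = 4 + \frac{r + 0}{5} = 4 + \frac{r}{5}$)
$\frac{496}{-250} + \frac{b{\left(1 \right)}}{j{\left(-10,-16 \right)}} = \frac{496}{-250} + \frac{7 \cdot 1}{4 + \frac{1}{5} \left(-16\right)} = 496 \left(- \frac{1}{250}\right) + \frac{7}{4 - \frac{16}{5}} = - \frac{248}{125} + \frac{7}{\frac{4}{5}} = - \frac{248}{125} + 7 \cdot \frac{5}{4} = - \frac{248}{125} + \frac{35}{4} = \frac{3383}{500}$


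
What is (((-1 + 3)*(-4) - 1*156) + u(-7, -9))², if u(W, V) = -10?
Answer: 30276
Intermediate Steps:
(((-1 + 3)*(-4) - 1*156) + u(-7, -9))² = (((-1 + 3)*(-4) - 1*156) - 10)² = ((2*(-4) - 156) - 10)² = ((-8 - 156) - 10)² = (-164 - 10)² = (-174)² = 30276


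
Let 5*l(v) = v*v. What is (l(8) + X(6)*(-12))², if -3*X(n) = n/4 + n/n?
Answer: 12996/25 ≈ 519.84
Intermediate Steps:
X(n) = -⅓ - n/12 (X(n) = -(n/4 + n/n)/3 = -(n*(¼) + 1)/3 = -(n/4 + 1)/3 = -(1 + n/4)/3 = -⅓ - n/12)
l(v) = v²/5 (l(v) = (v*v)/5 = v²/5)
(l(8) + X(6)*(-12))² = ((⅕)*8² + (-⅓ - 1/12*6)*(-12))² = ((⅕)*64 + (-⅓ - ½)*(-12))² = (64/5 - ⅚*(-12))² = (64/5 + 10)² = (114/5)² = 12996/25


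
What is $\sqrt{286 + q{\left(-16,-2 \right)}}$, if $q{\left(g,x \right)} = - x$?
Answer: $12 \sqrt{2} \approx 16.971$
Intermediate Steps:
$\sqrt{286 + q{\left(-16,-2 \right)}} = \sqrt{286 - -2} = \sqrt{286 + 2} = \sqrt{288} = 12 \sqrt{2}$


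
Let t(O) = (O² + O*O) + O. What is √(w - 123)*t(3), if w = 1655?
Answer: 42*√383 ≈ 821.96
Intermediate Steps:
t(O) = O + 2*O² (t(O) = (O² + O²) + O = 2*O² + O = O + 2*O²)
√(w - 123)*t(3) = √(1655 - 123)*(3*(1 + 2*3)) = √1532*(3*(1 + 6)) = (2*√383)*(3*7) = (2*√383)*21 = 42*√383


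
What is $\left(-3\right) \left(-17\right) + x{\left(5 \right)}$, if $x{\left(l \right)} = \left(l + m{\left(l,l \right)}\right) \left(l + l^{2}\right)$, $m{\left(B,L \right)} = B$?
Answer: $351$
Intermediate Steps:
$x{\left(l \right)} = 2 l \left(l + l^{2}\right)$ ($x{\left(l \right)} = \left(l + l\right) \left(l + l^{2}\right) = 2 l \left(l + l^{2}\right)$)
$\left(-3\right) \left(-17\right) + x{\left(5 \right)} = \left(-3\right) \left(-17\right) + 2 \cdot 5^{2} \left(1 + 5\right) = 51 + 2 \cdot 25 \cdot 6 = 51 + 300 = 351$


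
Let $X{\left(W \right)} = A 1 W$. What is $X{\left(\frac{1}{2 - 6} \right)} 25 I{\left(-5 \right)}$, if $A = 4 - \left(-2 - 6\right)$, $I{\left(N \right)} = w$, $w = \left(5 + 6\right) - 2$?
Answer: $-675$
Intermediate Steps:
$w = 9$ ($w = 11 - 2 = 9$)
$I{\left(N \right)} = 9$
$A = 12$ ($A = 4 - \left(-2 - 6\right) = 4 - -8 = 4 + 8 = 12$)
$X{\left(W \right)} = 12 W$ ($X{\left(W \right)} = 12 \cdot 1 W = 12 W$)
$X{\left(\frac{1}{2 - 6} \right)} 25 I{\left(-5 \right)} = \frac{12}{2 - 6} \cdot 25 \cdot 9 = \frac{12}{-4} \cdot 25 \cdot 9 = 12 \left(- \frac{1}{4}\right) 25 \cdot 9 = \left(-3\right) 25 \cdot 9 = \left(-75\right) 9 = -675$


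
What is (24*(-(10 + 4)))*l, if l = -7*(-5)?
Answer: -11760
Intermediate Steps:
l = 35
(24*(-(10 + 4)))*l = (24*(-(10 + 4)))*35 = (24*(-1*14))*35 = (24*(-14))*35 = -336*35 = -11760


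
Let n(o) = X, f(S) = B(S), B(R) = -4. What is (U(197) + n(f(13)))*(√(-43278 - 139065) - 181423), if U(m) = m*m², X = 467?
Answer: -1387131230320 + 7645840*I*√182343 ≈ -1.3871e+12 + 3.2649e+9*I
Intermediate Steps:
U(m) = m³
f(S) = -4
n(o) = 467
(U(197) + n(f(13)))*(√(-43278 - 139065) - 181423) = (197³ + 467)*(√(-43278 - 139065) - 181423) = (7645373 + 467)*(√(-182343) - 181423) = 7645840*(I*√182343 - 181423) = 7645840*(-181423 + I*√182343) = -1387131230320 + 7645840*I*√182343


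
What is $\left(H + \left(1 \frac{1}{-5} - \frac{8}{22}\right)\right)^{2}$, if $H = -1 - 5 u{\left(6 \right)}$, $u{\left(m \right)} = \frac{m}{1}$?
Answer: $\frac{3013696}{3025} \approx 996.26$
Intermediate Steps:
$u{\left(m \right)} = m$ ($u{\left(m \right)} = m 1 = m$)
$H = -31$ ($H = -1 - 30 = -31$)
$\left(H + \left(1 \frac{1}{-5} - \frac{8}{22}\right)\right)^{2} = \left(-31 + \left(1 \frac{1}{-5} - \frac{8}{22}\right)\right)^{2} = \left(-31 + \left(1 \left(- \frac{1}{5}\right) - \frac{4}{11}\right)\right)^{2} = \left(-31 - \frac{31}{55}\right)^{2} = \left(- \frac{1736}{55}\right)^{2} = \frac{3013696}{3025}$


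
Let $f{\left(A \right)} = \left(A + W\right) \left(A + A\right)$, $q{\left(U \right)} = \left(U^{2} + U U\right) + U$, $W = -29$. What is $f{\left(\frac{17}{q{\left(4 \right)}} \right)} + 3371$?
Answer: $\frac{2166949}{648} \approx 3344.1$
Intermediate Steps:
$q{\left(U \right)} = U + 2 U^{2}$ ($q{\left(U \right)} = \left(U^{2} + U^{2}\right) + U = 2 U^{2} + U = U + 2 U^{2}$)
$f{\left(A \right)} = 2 A \left(-29 + A\right)$ ($f{\left(A \right)} = \left(A - 29\right) \left(A + A\right) = \left(-29 + A\right) 2 A = 2 A \left(-29 + A\right)$)
$f{\left(\frac{17}{q{\left(4 \right)}} \right)} + 3371 = 2 \frac{17}{4 \left(1 + 2 \cdot 4\right)} \left(-29 + \frac{17}{4 \left(1 + 2 \cdot 4\right)}\right) + 3371 = 2 \frac{17}{4 \left(1 + 8\right)} \left(-29 + \frac{17}{4 \left(1 + 8\right)}\right) + 3371 = 2 \frac{17}{4 \cdot 9} \left(-29 + \frac{17}{4 \cdot 9}\right) + 3371 = 2 \cdot \frac{17}{36} \left(-29 + \frac{17}{36}\right) + 3371 = 2 \cdot \frac{17}{36} \left(- \frac{1027}{36}\right) + 3371 = - \frac{17459}{648} + 3371 = \frac{2166949}{648}$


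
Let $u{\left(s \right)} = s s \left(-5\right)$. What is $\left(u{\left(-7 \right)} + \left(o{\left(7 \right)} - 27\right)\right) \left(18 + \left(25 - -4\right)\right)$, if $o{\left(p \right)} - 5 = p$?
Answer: $-12220$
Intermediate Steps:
$o{\left(p \right)} = 5 + p$
$u{\left(s \right)} = - 5 s^{2}$ ($u{\left(s \right)} = s^{2} \left(-5\right) = - 5 s^{2}$)
$\left(u{\left(-7 \right)} + \left(o{\left(7 \right)} - 27\right)\right) \left(18 + \left(25 - -4\right)\right) = \left(- 5 \left(-7\right)^{2} + \left(\left(5 + 7\right) - 27\right)\right) \left(18 + \left(25 - -4\right)\right) = \left(\left(-5\right) 49 + \left(12 - 27\right)\right) \left(18 + \left(25 + 4\right)\right) = \left(-245 - 15\right) \left(18 + 29\right) = \left(-260\right) 47 = -12220$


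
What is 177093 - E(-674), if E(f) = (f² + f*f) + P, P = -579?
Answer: -730880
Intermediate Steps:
E(f) = -579 + 2*f² (E(f) = (f² + f*f) - 579 = (f² + f²) - 579 = 2*f² - 579 = -579 + 2*f²)
177093 - E(-674) = 177093 - (-579 + 2*(-674)²) = 177093 - (-579 + 2*454276) = 177093 - (-579 + 908552) = 177093 - 1*907973 = 177093 - 907973 = -730880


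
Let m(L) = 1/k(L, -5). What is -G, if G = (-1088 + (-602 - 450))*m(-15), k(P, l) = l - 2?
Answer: -2140/7 ≈ -305.71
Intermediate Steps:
k(P, l) = -2 + l
m(L) = -1/7 (m(L) = 1/(-2 - 5) = 1/(-7) = -1/7)
G = 2140/7 (G = (-1088 + (-602 - 450))*(-1/7) = (-1088 - 1052)*(-1/7) = -2140*(-1/7) = 2140/7 ≈ 305.71)
-G = -1*2140/7 = -2140/7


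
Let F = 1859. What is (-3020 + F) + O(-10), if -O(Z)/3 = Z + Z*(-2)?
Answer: -1191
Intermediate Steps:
O(Z) = 3*Z (O(Z) = -3*(Z + Z*(-2)) = -3*(Z - 2*Z) = -(-3)*Z = 3*Z)
(-3020 + F) + O(-10) = (-3020 + 1859) + 3*(-10) = -1161 - 30 = -1191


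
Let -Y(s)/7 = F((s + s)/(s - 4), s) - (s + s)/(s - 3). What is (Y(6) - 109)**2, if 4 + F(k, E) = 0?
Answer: 2809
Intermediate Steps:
F(k, E) = -4 (F(k, E) = -4 + 0 = -4)
Y(s) = 28 + 14*s/(-3 + s) (Y(s) = -7*(-4 - (s + s)/(s - 3)) = -7*(-4 - 2*s/(-3 + s)) = 28 + 14*s/(-3 + s))
(Y(6) - 109)**2 = (42*(-2 + 6)/(-3 + 6) - 109)**2 = (42*4/3 - 109)**2 = (42*(1/3)*4 - 109)**2 = (56 - 109)**2 = (-53)**2 = 2809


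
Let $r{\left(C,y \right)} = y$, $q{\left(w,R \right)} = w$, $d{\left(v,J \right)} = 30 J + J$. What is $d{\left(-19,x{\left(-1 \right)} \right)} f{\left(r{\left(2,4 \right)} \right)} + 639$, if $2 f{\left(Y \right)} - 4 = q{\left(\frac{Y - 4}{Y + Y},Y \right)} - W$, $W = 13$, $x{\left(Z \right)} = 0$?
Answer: $639$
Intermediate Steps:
$d{\left(v,J \right)} = 31 J$
$f{\left(Y \right)} = - \frac{9}{2} + \frac{-4 + Y}{4 Y}$ ($f{\left(Y \right)} = 2 + \frac{\frac{Y - 4}{Y + Y} - 13}{2} = 2 + \frac{\frac{-4 + Y}{2 Y} - 13}{2} = 2 + \frac{-13 + \frac{-4 + Y}{2 Y}}{2} = 2 - \left(\frac{13}{2} - \frac{-4 + Y}{4 Y}\right) = - \frac{9}{2} + \frac{-4 + Y}{4 Y}$)
$d{\left(-19,x{\left(-1 \right)} \right)} f{\left(r{\left(2,4 \right)} \right)} + 639 = 31 \cdot 0 \left(- \frac{17}{4} - \frac{1}{4}\right) + 639 = 0 \left(- \frac{17}{4} - \frac{1}{4}\right) + 639 = 0 \left(- \frac{9}{2}\right) + 639 = 0 + 639 = 639$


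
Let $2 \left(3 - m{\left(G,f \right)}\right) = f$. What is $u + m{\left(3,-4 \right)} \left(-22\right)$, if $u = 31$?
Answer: $-79$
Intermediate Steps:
$m{\left(G,f \right)} = 3 - \frac{f}{2}$
$u + m{\left(3,-4 \right)} \left(-22\right) = 31 + \left(3 - -2\right) \left(-22\right) = 31 + \left(3 + 2\right) \left(-22\right) = 31 + 5 \left(-22\right) = 31 - 110 = -79$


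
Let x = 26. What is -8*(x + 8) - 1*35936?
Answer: -36208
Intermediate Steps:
-8*(x + 8) - 1*35936 = -8*(26 + 8) - 1*35936 = -8*34 - 35936 = -272 - 35936 = -36208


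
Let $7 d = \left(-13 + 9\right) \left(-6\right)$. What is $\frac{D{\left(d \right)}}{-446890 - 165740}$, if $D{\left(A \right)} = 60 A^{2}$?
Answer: $- \frac{128}{111181} \approx -0.0011513$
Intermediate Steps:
$d = \frac{24}{7}$ ($d = \frac{\left(-13 + 9\right) \left(-6\right)}{7} = \frac{\left(-4\right) \left(-6\right)}{7} = \frac{1}{7} \cdot 24 = \frac{24}{7} \approx 3.4286$)
$\frac{D{\left(d \right)}}{-446890 - 165740} = \frac{60 \left(\frac{24}{7}\right)^{2}}{-446890 - 165740} = \frac{60 \cdot \frac{576}{49}}{-612630} = \frac{34560}{49} \left(- \frac{1}{612630}\right) = - \frac{128}{111181}$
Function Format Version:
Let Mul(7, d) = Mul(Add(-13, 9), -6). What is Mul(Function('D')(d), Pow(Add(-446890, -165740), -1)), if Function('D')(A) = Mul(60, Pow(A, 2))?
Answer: Rational(-128, 111181) ≈ -0.0011513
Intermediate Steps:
d = Rational(24, 7) (d = Mul(Rational(1, 7), Mul(Add(-13, 9), -6)) = Mul(Rational(1, 7), Mul(-4, -6)) = Mul(Rational(1, 7), 24) = Rational(24, 7) ≈ 3.4286)
Mul(Function('D')(d), Pow(Add(-446890, -165740), -1)) = Mul(Mul(60, Pow(Rational(24, 7), 2)), Pow(Add(-446890, -165740), -1)) = Mul(Mul(60, Rational(576, 49)), Pow(-612630, -1)) = Mul(Rational(34560, 49), Rational(-1, 612630)) = Rational(-128, 111181)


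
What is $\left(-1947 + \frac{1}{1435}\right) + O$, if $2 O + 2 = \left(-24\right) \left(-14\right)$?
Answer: $- \frac{2554299}{1435} \approx -1780.0$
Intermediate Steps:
$O = 167$ ($O = -1 + \frac{\left(-24\right) \left(-14\right)}{2} = -1 + \frac{1}{2} \cdot 336 = -1 + 168 = 167$)
$\left(-1947 + \frac{1}{1435}\right) + O = \left(-1947 + \frac{1}{1435}\right) + 167 = - \frac{2793944}{1435} + 167 = - \frac{2554299}{1435}$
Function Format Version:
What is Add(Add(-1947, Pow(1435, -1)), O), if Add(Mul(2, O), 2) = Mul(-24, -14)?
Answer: Rational(-2554299, 1435) ≈ -1780.0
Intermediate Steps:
O = 167 (O = Add(-1, Mul(Rational(1, 2), Mul(-24, -14))) = Add(-1, Mul(Rational(1, 2), 336)) = Add(-1, 168) = 167)
Add(Add(-1947, Pow(1435, -1)), O) = Add(Add(-1947, Pow(1435, -1)), 167) = Add(Add(-1947, Rational(1, 1435)), 167) = Add(Rational(-2793944, 1435), 167) = Rational(-2554299, 1435)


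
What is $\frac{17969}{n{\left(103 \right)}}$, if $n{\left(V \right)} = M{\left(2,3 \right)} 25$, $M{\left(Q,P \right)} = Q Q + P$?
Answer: $\frac{2567}{25} \approx 102.68$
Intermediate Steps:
$M{\left(Q,P \right)} = P + Q^{2}$ ($M{\left(Q,P \right)} = Q^{2} + P = P + Q^{2}$)
$n{\left(V \right)} = 175$ ($n{\left(V \right)} = \left(3 + 2^{2}\right) 25 = \left(3 + 4\right) 25 = 7 \cdot 25 = 175$)
$\frac{17969}{n{\left(103 \right)}} = \frac{17969}{175} = 17969 \cdot \frac{1}{175} = \frac{2567}{25}$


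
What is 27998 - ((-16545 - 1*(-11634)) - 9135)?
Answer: 42044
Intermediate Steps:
27998 - ((-16545 - 1*(-11634)) - 9135) = 27998 - ((-16545 + 11634) - 9135) = 27998 - (-4911 - 9135) = 27998 - 1*(-14046) = 27998 + 14046 = 42044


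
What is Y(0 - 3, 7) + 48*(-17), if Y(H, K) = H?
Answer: -819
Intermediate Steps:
Y(0 - 3, 7) + 48*(-17) = (0 - 3) + 48*(-17) = -3 - 816 = -819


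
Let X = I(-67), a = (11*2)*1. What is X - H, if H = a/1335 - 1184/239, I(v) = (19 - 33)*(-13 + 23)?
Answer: -43093718/319065 ≈ -135.06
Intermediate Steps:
I(v) = -140 (I(v) = -14*10 = -140)
a = 22 (a = 22*1 = 22)
H = -1575382/319065 (H = 22/1335 - 1184/239 = -1575382/319065 ≈ -4.9375)
X = -140
X - H = -140 - 1*(-1575382/319065) = -140 + 1575382/319065 = -43093718/319065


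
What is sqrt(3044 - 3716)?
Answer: 4*I*sqrt(42) ≈ 25.923*I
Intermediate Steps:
sqrt(3044 - 3716) = sqrt(-672) = 4*I*sqrt(42)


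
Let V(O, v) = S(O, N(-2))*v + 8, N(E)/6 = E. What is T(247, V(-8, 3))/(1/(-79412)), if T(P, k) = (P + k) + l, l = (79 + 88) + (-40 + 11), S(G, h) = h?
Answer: -28350084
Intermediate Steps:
N(E) = 6*E
V(O, v) = 8 - 12*v (V(O, v) = (6*(-2))*v + 8 = -12*v + 8 = 8 - 12*v)
l = 138 (l = 167 - 29 = 138)
T(P, k) = 138 + P + k (T(P, k) = (P + k) + 138 = 138 + P + k)
T(247, V(-8, 3))/(1/(-79412)) = (138 + 247 + (8 - 12*3))/(1/(-79412)) = (138 + 247 + (8 - 36))/(-1/79412) = (138 + 247 - 28)*(-79412) = 357*(-79412) = -28350084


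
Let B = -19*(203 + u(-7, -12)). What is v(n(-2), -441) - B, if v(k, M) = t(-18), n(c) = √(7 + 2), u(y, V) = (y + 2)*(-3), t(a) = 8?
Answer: 4150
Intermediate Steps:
u(y, V) = -6 - 3*y (u(y, V) = (2 + y)*(-3) = -6 - 3*y)
n(c) = 3 (n(c) = √9 = 3)
v(k, M) = 8
B = -4142 (B = -19*(203 + (-6 - 3*(-7))) = -19*(203 + (-6 + 21)) = -19*(203 + 15) = -19*218 = -4142)
v(n(-2), -441) - B = 8 - 1*(-4142) = 8 + 4142 = 4150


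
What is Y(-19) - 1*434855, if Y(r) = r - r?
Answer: -434855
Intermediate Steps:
Y(r) = 0
Y(-19) - 1*434855 = 0 - 1*434855 = 0 - 434855 = -434855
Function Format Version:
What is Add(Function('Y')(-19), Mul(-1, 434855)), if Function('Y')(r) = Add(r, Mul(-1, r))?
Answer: -434855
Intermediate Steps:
Function('Y')(r) = 0
Add(Function('Y')(-19), Mul(-1, 434855)) = Add(0, Mul(-1, 434855)) = Add(0, -434855) = -434855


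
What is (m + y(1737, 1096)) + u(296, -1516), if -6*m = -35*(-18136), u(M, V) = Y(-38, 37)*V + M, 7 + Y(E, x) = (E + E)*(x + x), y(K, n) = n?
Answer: 25296584/3 ≈ 8.4322e+6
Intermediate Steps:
Y(E, x) = -7 + 4*E*x (Y(E, x) = -7 + (E + E)*(x + x) = -7 + (2*E)*(2*x) = -7 + 4*E*x)
u(M, V) = M - 5631*V (u(M, V) = (-7 + 4*(-38)*37)*V + M = (-7 - 5624)*V + M = -5631*V + M = M - 5631*V)
m = -317380/3 (m = -(-35)*(-18136)/6 = -⅙*634760 = -317380/3 ≈ -1.0579e+5)
(m + y(1737, 1096)) + u(296, -1516) = (-317380/3 + 1096) + (296 - 5631*(-1516)) = -314092/3 + (296 + 8536596) = -314092/3 + 8536892 = 25296584/3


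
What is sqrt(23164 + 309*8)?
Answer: 2*sqrt(6409) ≈ 160.11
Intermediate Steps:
sqrt(23164 + 309*8) = sqrt(23164 + 2472) = sqrt(25636) = 2*sqrt(6409)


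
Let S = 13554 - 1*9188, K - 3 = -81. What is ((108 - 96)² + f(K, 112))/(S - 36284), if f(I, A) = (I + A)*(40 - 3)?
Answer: -701/15959 ≈ -0.043925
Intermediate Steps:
K = -78 (K = 3 - 81 = -78)
f(I, A) = 37*A + 37*I (f(I, A) = (A + I)*37 = 37*A + 37*I)
S = 4366 (S = 13554 - 9188 = 4366)
((108 - 96)² + f(K, 112))/(S - 36284) = ((108 - 96)² + (37*112 + 37*(-78)))/(4366 - 36284) = (12² + (4144 - 2886))/(-31918) = (144 + 1258)*(-1/31918) = 1402*(-1/31918) = -701/15959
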